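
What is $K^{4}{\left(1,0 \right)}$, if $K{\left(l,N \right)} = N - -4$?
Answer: $256$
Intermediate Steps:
$K{\left(l,N \right)} = 4 + N$ ($K{\left(l,N \right)} = N + 4 = 4 + N$)
$K^{4}{\left(1,0 \right)} = \left(4 + 0\right)^{4} = 4^{4} = 256$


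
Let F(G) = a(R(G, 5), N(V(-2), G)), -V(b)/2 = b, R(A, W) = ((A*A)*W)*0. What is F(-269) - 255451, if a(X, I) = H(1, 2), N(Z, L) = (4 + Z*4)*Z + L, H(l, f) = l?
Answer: -255450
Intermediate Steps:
R(A, W) = 0 (R(A, W) = (A²*W)*0 = (W*A²)*0 = 0)
V(b) = -2*b
N(Z, L) = L + Z*(4 + 4*Z) (N(Z, L) = (4 + 4*Z)*Z + L = Z*(4 + 4*Z) + L = L + Z*(4 + 4*Z))
a(X, I) = 1
F(G) = 1
F(-269) - 255451 = 1 - 255451 = -255450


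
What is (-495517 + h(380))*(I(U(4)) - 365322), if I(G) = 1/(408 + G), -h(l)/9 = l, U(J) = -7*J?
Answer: 69263611332383/380 ≈ 1.8227e+11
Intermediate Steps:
h(l) = -9*l
(-495517 + h(380))*(I(U(4)) - 365322) = (-495517 - 9*380)*(1/(408 - 7*4) - 365322) = (-495517 - 3420)*(1/(408 - 28) - 365322) = -498937*(1/380 - 365322) = -498937*(-138822359/380) = 69263611332383/380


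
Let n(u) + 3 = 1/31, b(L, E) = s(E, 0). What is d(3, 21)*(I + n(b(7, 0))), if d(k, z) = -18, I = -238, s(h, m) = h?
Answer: 134460/31 ≈ 4337.4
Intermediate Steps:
b(L, E) = E
n(u) = -92/31 (n(u) = -3 + 1/31 = -92/31)
d(3, 21)*(I + n(b(7, 0))) = -18*(-238 - 92/31) = -18*(-7470/31) = 134460/31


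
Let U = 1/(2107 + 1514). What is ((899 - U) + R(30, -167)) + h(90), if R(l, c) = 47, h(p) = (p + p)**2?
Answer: 120745865/3621 ≈ 33346.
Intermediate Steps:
U = 1/3621 ≈ 0.00027617
h(p) = 4*p**2 (h(p) = (2*p)**2 = 4*p**2)
((899 - U) + R(30, -167)) + h(90) = ((899 - 1*1/3621) + 47) + 4*90**2 = ((899 - 1/3621) + 47) + 4*8100 = (3255278/3621 + 47) + 32400 = 3425465/3621 + 32400 = 120745865/3621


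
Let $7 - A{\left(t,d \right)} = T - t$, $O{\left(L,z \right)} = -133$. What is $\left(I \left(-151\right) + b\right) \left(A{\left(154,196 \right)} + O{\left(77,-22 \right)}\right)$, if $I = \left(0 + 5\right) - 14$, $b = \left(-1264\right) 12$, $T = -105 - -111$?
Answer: $-303798$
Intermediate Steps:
$T = 6$ ($T = -105 + 111 = 6$)
$A{\left(t,d \right)} = 1 + t$ ($A{\left(t,d \right)} = 7 - \left(6 - t\right) = 7 + \left(-6 + t\right) = 1 + t$)
$b = -15168$
$I = -9$ ($I = 5 - 14 = -9$)
$\left(I \left(-151\right) + b\right) \left(A{\left(154,196 \right)} + O{\left(77,-22 \right)}\right) = \left(\left(-9\right) \left(-151\right) - 15168\right) \left(\left(1 + 154\right) - 133\right) = \left(1359 - 15168\right) \left(155 - 133\right) = \left(-13809\right) 22 = -303798$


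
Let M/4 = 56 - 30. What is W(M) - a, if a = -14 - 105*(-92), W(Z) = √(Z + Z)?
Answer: -9646 + 4*√13 ≈ -9631.6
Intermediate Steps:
M = 104 (M = 4*(56 - 30) = 4*26 = 104)
W(Z) = √2*√Z (W(Z) = √(2*Z) = √2*√Z)
a = 9646 (a = -14 + 9660 = 9646)
W(M) - a = √2*√104 - 1*9646 = √2*(2*√26) - 9646 = 4*√13 - 9646 = -9646 + 4*√13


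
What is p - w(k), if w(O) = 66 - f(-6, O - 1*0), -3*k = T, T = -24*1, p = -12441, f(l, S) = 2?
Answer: -12505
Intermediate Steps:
T = -24
k = 8 (k = -⅓*(-24) = 8)
w(O) = 64 (w(O) = 66 - 1*2 = 66 - 2 = 64)
p - w(k) = -12441 - 1*64 = -12441 - 64 = -12505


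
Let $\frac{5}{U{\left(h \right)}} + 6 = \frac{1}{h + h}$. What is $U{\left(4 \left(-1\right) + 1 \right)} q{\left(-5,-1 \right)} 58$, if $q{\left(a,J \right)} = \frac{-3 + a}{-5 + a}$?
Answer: $- \frac{1392}{37} \approx -37.622$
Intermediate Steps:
$q{\left(a,J \right)} = \frac{-3 + a}{-5 + a}$
$U{\left(h \right)} = \frac{5}{-6 + \frac{1}{2 h}}$ ($U{\left(h \right)} = \frac{5}{-6 + \frac{1}{h + h}} = \frac{5}{-6 + \frac{1}{2 h}}$)
$U{\left(4 \left(-1\right) + 1 \right)} q{\left(-5,-1 \right)} 58 = - \frac{10 \left(4 \left(-1\right) + 1\right)}{-1 + 12 \left(4 \left(-1\right) + 1\right)} \frac{-3 - 5}{-5 - 5} \cdot 58 = - \frac{10 \left(-4 + 1\right)}{-1 + 12 \left(-4 + 1\right)} \frac{1}{-10} \left(-8\right) 58 = \left(-10\right) \left(-3\right) \frac{1}{-1 + 12 \left(-3\right)} \left(\left(- \frac{1}{10}\right) \left(-8\right)\right) 58 = \left(-10\right) \left(-3\right) \frac{1}{-1 - 36} \cdot \frac{4}{5} \cdot 58 = \left(-10\right) \left(-3\right) \frac{1}{-37} \cdot \frac{4}{5} \cdot 58 = \left(-10\right) \left(-3\right) \left(- \frac{1}{37}\right) \frac{4}{5} \cdot 58 = \left(- \frac{30}{37}\right) \frac{4}{5} \cdot 58 = \left(- \frac{24}{37}\right) 58 = - \frac{1392}{37}$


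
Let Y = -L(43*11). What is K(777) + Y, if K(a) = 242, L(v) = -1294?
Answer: 1536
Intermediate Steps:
Y = 1294 (Y = -1*(-1294) = 1294)
K(777) + Y = 242 + 1294 = 1536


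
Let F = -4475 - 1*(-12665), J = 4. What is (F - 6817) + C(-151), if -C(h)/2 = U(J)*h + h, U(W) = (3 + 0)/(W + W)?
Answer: 7153/4 ≈ 1788.3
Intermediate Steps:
U(W) = 3/(2*W) (U(W) = 3/((2*W)) = 3*(1/(2*W)) = 3/(2*W))
C(h) = -11*h/4 (C(h) = -2*(((3/2)/4)*h + h) = -2*(((3/2)*(¼))*h + h) = -2*(3*h/8 + h) = -11*h/4)
F = 8190 (F = -4475 + 12665 = 8190)
(F - 6817) + C(-151) = (8190 - 6817) - 11/4*(-151) = 1373 + 1661/4 = 7153/4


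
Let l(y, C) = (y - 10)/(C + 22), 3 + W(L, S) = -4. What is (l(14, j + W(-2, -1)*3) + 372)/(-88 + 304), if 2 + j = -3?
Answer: 371/216 ≈ 1.7176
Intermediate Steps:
j = -5 (j = -2 - 3 = -5)
W(L, S) = -7 (W(L, S) = -3 - 4 = -7)
l(y, C) = (-10 + y)/(22 + C)
(l(14, j + W(-2, -1)*3) + 372)/(-88 + 304) = ((-10 + 14)/(22 + (-5 - 7*3)) + 372)/(-88 + 304) = (4/(22 + (-5 - 21)) + 372)/216 = (4/(22 - 26) + 372)*(1/216) = (4/(-4) + 372)*(1/216) = (-1/4*4 + 372)*(1/216) = (-1 + 372)*(1/216) = 371*(1/216) = 371/216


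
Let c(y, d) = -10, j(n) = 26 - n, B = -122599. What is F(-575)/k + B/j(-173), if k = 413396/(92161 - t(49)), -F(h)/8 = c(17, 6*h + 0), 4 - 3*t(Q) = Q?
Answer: -12303623571/20566451 ≈ -598.24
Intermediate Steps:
t(Q) = 4/3 - Q/3
F(h) = 80 (F(h) = -8*(-10) = 80)
k = 103349/23044 (k = 413396/(92161 - (4/3 - ⅓*49)) = 413396/(92161 - (4/3 - 49/3)) = 413396/(92161 - 1*(-15)) = 413396/(92161 + 15) = 413396/92176 = 413396*(1/92176) = 103349/23044 ≈ 4.4849)
F(-575)/k + B/j(-173) = 80/(103349/23044) - 122599/(26 - 1*(-173)) = 80*(23044/103349) - 122599/(26 + 173) = 1843520/103349 - 122599/199 = -12303623571/20566451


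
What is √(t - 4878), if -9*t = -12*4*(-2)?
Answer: I*√43998/3 ≈ 69.919*I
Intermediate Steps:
t = -32/3 (t = -(-12*4)*(-2)/9 = -(-3*16)*(-2)/9 = -(-16)*(-2)/3 = -⅑*96 = -32/3 ≈ -10.667)
√(t - 4878) = √(-32/3 - 4878) = √(-14666/3) = I*√43998/3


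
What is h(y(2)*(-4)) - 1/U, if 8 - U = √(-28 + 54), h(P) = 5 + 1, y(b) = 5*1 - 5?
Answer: 110/19 - √26/38 ≈ 5.6553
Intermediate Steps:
y(b) = 0 (y(b) = 5 - 5 = 0)
h(P) = 6
U = 8 - √26 (U = 8 - √(-28 + 54) = 8 - √26 ≈ 2.9010)
h(y(2)*(-4)) - 1/U = 6 - 1/(8 - √26)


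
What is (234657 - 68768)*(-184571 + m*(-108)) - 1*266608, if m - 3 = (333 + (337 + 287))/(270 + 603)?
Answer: -2977119455787/97 ≈ -3.0692e+10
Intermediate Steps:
m = 1192/291 (m = 3 + (333 + (337 + 287))/(270 + 603) = 3 + (333 + 624)/873 = 3 + 957*(1/873) = 3 + 319/291 = 1192/291 ≈ 4.0962)
(234657 - 68768)*(-184571 + m*(-108)) - 1*266608 = (234657 - 68768)*(-184571 + (1192/291)*(-108)) - 1*266608 = 165889*(-184571 - 42912/97) - 266608 = 165889*(-17946299/97) - 266608 = -2977093594811/97 - 266608 = -2977119455787/97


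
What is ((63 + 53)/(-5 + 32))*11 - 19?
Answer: 763/27 ≈ 28.259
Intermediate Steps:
((63 + 53)/(-5 + 32))*11 - 19 = (116/27)*11 - 19 = 1276/27 - 19 = 763/27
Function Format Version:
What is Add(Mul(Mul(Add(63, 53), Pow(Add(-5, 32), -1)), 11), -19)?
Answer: Rational(763, 27) ≈ 28.259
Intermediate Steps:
Add(Mul(Mul(Add(63, 53), Pow(Add(-5, 32), -1)), 11), -19) = Add(Mul(Mul(116, Pow(27, -1)), 11), -19) = Add(Mul(Mul(116, Rational(1, 27)), 11), -19) = Add(Mul(Rational(116, 27), 11), -19) = Add(Rational(1276, 27), -19) = Rational(763, 27)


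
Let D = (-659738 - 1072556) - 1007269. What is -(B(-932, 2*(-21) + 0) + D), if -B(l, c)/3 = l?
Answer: 2736767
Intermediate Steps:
D = -2739563 (D = -1732294 - 1007269 = -2739563)
B(l, c) = -3*l
-(B(-932, 2*(-21) + 0) + D) = -(-3*(-932) - 2739563) = -(2796 - 2739563) = -1*(-2736767) = 2736767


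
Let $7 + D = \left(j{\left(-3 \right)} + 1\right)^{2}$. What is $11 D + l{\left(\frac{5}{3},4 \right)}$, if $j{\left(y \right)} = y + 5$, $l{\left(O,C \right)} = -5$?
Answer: $17$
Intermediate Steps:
$j{\left(y \right)} = 5 + y$
$D = 2$ ($D = -7 + \left(\left(5 - 3\right) + 1\right)^{2} = -7 + \left(2 + 1\right)^{2} = -7 + 3^{2} = -7 + 9 = 2$)
$11 D + l{\left(\frac{5}{3},4 \right)} = 11 \cdot 2 - 5 = 22 - 5 = 17$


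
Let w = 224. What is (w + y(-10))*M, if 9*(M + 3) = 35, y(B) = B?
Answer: 1712/9 ≈ 190.22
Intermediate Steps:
M = 8/9 (M = -3 + (⅑)*35 = -3 + 35/9 = 8/9 ≈ 0.88889)
(w + y(-10))*M = (224 - 10)*(8/9) = 214*(8/9) = 1712/9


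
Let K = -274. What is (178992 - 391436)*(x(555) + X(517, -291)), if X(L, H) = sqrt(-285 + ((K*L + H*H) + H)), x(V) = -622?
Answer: 132140168 - 212444*I*sqrt(57553) ≈ 1.3214e+8 - 5.0966e+7*I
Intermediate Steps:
X(L, H) = sqrt(-285 + H + H**2 - 274*L) (X(L, H) = sqrt(-285 + ((-274*L + H*H) + H)) = sqrt(-285 + ((-274*L + H**2) + H)) = sqrt(-285 + ((H**2 - 274*L) + H)) = sqrt(-285 + (H + H**2 - 274*L)) = sqrt(-285 + H + H**2 - 274*L))
(178992 - 391436)*(x(555) + X(517, -291)) = (178992 - 391436)*(-622 + sqrt(-285 - 291 + (-291)**2 - 274*517)) = -212444*(-622 + sqrt(-285 - 291 + 84681 - 141658)) = -212444*(-622 + sqrt(-57553)) = -212444*(-622 + I*sqrt(57553)) = 132140168 - 212444*I*sqrt(57553)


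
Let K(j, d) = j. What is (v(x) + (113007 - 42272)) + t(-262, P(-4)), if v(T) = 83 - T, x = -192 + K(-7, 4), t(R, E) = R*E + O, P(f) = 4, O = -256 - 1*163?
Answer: 69550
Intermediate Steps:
O = -419 (O = -256 - 163 = -419)
t(R, E) = -419 + E*R (t(R, E) = R*E - 419 = E*R - 419 = -419 + E*R)
x = -199 (x = -192 - 7 = -199)
(v(x) + (113007 - 42272)) + t(-262, P(-4)) = ((83 - 1*(-199)) + (113007 - 42272)) + (-419 + 4*(-262)) = ((83 + 199) + 70735) + (-419 - 1048) = (282 + 70735) - 1467 = 71017 - 1467 = 69550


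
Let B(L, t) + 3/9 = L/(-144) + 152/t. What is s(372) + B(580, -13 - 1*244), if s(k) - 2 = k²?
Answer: 1280301451/9252 ≈ 1.3838e+5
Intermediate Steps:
s(k) = 2 + k²
B(L, t) = -⅓ + 152/t - L/144 (B(L, t) = -⅓ + (L/(-144) + 152/t) = -⅓ + (L*(-1/144) + 152/t) = -⅓ + (-L/144 + 152/t) = -⅓ + (152/t - L/144) = -⅓ + 152/t - L/144)
s(372) + B(580, -13 - 1*244) = (2 + 372²) + (21888 - (-13 - 1*244)*(48 + 580))/(144*(-13 - 1*244)) = (2 + 138384) + (21888 - 1*(-13 - 244)*628)/(144*(-13 - 244)) = 138386 + (1/144)*(21888 - 1*(-257)*628)/(-257) = 138386 + (1/144)*(-1/257)*(21888 + 161396) = 138386 + (1/144)*(-1/257)*183284 = 138386 - 45821/9252 = 1280301451/9252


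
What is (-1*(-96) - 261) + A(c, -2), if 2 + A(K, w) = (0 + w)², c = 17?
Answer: -163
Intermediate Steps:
A(K, w) = -2 + w² (A(K, w) = -2 + (0 + w)² = -2 + w²)
(-1*(-96) - 261) + A(c, -2) = (-1*(-96) - 261) + (-2 + (-2)²) = (96 - 261) + (-2 + 4) = -165 + 2 = -163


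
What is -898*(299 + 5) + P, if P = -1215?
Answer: -274207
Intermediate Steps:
-898*(299 + 5) + P = -898*(299 + 5) - 1215 = -898*304 - 1215 = -272992 - 1215 = -274207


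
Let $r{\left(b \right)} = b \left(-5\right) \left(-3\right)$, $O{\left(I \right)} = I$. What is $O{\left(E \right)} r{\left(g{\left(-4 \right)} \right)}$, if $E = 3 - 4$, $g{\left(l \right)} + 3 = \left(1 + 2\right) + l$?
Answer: $60$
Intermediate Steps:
$g{\left(l \right)} = l$ ($g{\left(l \right)} = -3 + \left(\left(1 + 2\right) + l\right) = -3 + \left(3 + l\right) = l$)
$E = -1$ ($E = 3 - 4 = -1$)
$r{\left(b \right)} = 15 b$ ($r{\left(b \right)} = - 5 b \left(-3\right) = 15 b$)
$O{\left(E \right)} r{\left(g{\left(-4 \right)} \right)} = - 15 \left(-4\right) = \left(-1\right) \left(-60\right) = 60$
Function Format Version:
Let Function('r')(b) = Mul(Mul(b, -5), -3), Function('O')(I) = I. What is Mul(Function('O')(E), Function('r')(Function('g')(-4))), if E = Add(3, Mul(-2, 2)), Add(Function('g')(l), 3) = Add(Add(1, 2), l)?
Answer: 60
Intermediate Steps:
Function('g')(l) = l (Function('g')(l) = Add(-3, Add(Add(1, 2), l)) = Add(-3, Add(3, l)) = l)
E = -1 (E = Add(3, -4) = -1)
Function('r')(b) = Mul(15, b) (Function('r')(b) = Mul(Mul(-5, b), -3) = Mul(15, b))
Mul(Function('O')(E), Function('r')(Function('g')(-4))) = Mul(-1, Mul(15, -4)) = Mul(-1, -60) = 60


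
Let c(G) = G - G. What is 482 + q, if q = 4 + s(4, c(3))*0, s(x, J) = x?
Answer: 486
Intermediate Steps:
c(G) = 0
q = 4 (q = 4 + 4*0 = 4 + 0 = 4)
482 + q = 482 + 4 = 486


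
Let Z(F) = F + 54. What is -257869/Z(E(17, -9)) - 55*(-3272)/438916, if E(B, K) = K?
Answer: -28293682951/4937805 ≈ -5730.0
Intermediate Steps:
Z(F) = 54 + F
-257869/Z(E(17, -9)) - 55*(-3272)/438916 = -257869/(54 - 9) - 55*(-3272)/438916 = -257869/45 + 179960*(1/438916) = -257869*1/45 + 44990/109729 = -257869/45 + 44990/109729 = -28293682951/4937805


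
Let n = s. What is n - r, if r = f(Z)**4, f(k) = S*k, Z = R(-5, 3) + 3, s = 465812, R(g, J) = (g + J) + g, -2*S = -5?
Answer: 455812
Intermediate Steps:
S = 5/2 (S = -1/2*(-5) = 5/2 ≈ 2.5000)
R(g, J) = J + 2*g (R(g, J) = (J + g) + g = J + 2*g)
Z = -4 (Z = (3 + 2*(-5)) + 3 = (3 - 10) + 3 = -7 + 3 = -4)
n = 465812
f(k) = 5*k/2
r = 10000 (r = ((5/2)*(-4))**4 = (-10)**4 = 10000)
n - r = 465812 - 1*10000 = 465812 - 10000 = 455812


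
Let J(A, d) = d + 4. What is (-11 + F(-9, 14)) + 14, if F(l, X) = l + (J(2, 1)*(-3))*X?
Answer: -216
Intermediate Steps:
J(A, d) = 4 + d
F(l, X) = l - 15*X (F(l, X) = l + ((4 + 1)*(-3))*X = l + (5*(-3))*X = l - 15*X)
(-11 + F(-9, 14)) + 14 = (-11 + (-9 - 15*14)) + 14 = (-11 + (-9 - 210)) + 14 = (-11 - 219) + 14 = -230 + 14 = -216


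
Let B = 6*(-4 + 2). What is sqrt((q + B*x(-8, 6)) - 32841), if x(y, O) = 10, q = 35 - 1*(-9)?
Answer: I*sqrt(32917) ≈ 181.43*I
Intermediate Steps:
q = 44 (q = 35 + 9 = 44)
B = -12 (B = 6*(-2) = -12)
sqrt((q + B*x(-8, 6)) - 32841) = sqrt((44 - 12*10) - 32841) = sqrt((44 - 120) - 32841) = sqrt(-76 - 32841) = sqrt(-32917) = I*sqrt(32917)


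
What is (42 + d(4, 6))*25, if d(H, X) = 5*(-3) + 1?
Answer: 700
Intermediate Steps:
d(H, X) = -14 (d(H, X) = -15 + 1 = -14)
(42 + d(4, 6))*25 = (42 - 14)*25 = 28*25 = 700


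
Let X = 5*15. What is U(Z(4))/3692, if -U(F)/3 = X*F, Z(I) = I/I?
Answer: -225/3692 ≈ -0.060943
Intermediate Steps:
X = 75
Z(I) = 1
U(F) = -225*F
U(Z(4))/3692 = -225*1/3692 = -225/3692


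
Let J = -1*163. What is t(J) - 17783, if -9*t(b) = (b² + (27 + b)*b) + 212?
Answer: -208996/9 ≈ -23222.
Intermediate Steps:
J = -163
t(b) = -212/9 - b²/9 - b*(27 + b)/9 (t(b) = -((b² + (27 + b)*b) + 212)/9 = -((b² + b*(27 + b)) + 212)/9 = -(212 + b² + b*(27 + b))/9 = -212/9 - b²/9 - b*(27 + b)/9)
t(J) - 17783 = (-212/9 - 3*(-163) - 2/9*(-163)²) - 17783 = (-212/9 + 489 - 2/9*26569) - 17783 = (-212/9 + 489 - 53138/9) - 17783 = -48949/9 - 17783 = -208996/9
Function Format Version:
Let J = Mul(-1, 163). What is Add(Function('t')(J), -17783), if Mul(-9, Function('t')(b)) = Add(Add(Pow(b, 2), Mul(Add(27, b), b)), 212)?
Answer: Rational(-208996, 9) ≈ -23222.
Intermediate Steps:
J = -163
Function('t')(b) = Add(Rational(-212, 9), Mul(Rational(-1, 9), Pow(b, 2)), Mul(Rational(-1, 9), b, Add(27, b))) (Function('t')(b) = Mul(Rational(-1, 9), Add(Add(Pow(b, 2), Mul(Add(27, b), b)), 212)) = Mul(Rational(-1, 9), Add(Add(Pow(b, 2), Mul(b, Add(27, b))), 212)) = Mul(Rational(-1, 9), Add(212, Pow(b, 2), Mul(b, Add(27, b)))) = Add(Rational(-212, 9), Mul(Rational(-1, 9), Pow(b, 2)), Mul(Rational(-1, 9), b, Add(27, b))))
Add(Function('t')(J), -17783) = Add(Add(Rational(-212, 9), Mul(-3, -163), Mul(Rational(-2, 9), Pow(-163, 2))), -17783) = Add(Add(Rational(-212, 9), 489, Mul(Rational(-2, 9), 26569)), -17783) = Add(Add(Rational(-212, 9), 489, Rational(-53138, 9)), -17783) = Add(Rational(-48949, 9), -17783) = Rational(-208996, 9)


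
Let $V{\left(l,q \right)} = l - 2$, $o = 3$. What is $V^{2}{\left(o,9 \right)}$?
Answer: $1$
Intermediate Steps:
$V{\left(l,q \right)} = -2 + l$
$V^{2}{\left(o,9 \right)} = \left(-2 + 3\right)^{2} = 1^{2} = 1$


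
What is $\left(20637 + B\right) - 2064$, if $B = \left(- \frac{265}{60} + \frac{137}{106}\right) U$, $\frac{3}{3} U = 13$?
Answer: $\frac{11786597}{636} \approx 18532.0$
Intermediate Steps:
$U = 13$
$B = - \frac{25831}{636}$ ($B = \left(- \frac{265}{60} + \frac{137}{106}\right) 13 = \left(\left(-265\right) \frac{1}{60} + 137 \cdot \frac{1}{106}\right) 13 = \left(- \frac{53}{12} + \frac{137}{106}\right) 13 = \left(- \frac{1987}{636}\right) 13 = - \frac{25831}{636} \approx -40.615$)
$\left(20637 + B\right) - 2064 = \left(20637 - \frac{25831}{636}\right) - 2064 = \frac{13099301}{636} - 2064 = \frac{11786597}{636}$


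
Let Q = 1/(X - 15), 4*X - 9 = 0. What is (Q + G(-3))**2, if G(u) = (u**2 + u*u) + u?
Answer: 579121/2601 ≈ 222.65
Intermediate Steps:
G(u) = u + 2*u**2 (G(u) = (u**2 + u**2) + u = 2*u**2 + u = u + 2*u**2)
X = 9/4 (X = 9/4 + (1/4)*0 = 9/4 + 0 = 9/4 ≈ 2.2500)
Q = -4/51 (Q = 1/(9/4 - 15) = 1/(-51/4) = -4/51 ≈ -0.078431)
(Q + G(-3))**2 = (-4/51 - 3*(1 + 2*(-3)))**2 = (-4/51 - 3*(1 - 6))**2 = (-4/51 - 3*(-5))**2 = (-4/51 + 15)**2 = (761/51)**2 = 579121/2601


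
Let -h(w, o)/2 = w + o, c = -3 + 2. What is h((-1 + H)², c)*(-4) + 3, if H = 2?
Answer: 3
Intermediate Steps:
c = -1
h(w, o) = -2*o - 2*w (h(w, o) = -2*(w + o) = -2*(o + w) = -2*o - 2*w)
h((-1 + H)², c)*(-4) + 3 = (-2*(-1) - 2*(-1 + 2)²)*(-4) + 3 = (2 - 2*1²)*(-4) + 3 = (2 - 2*1)*(-4) + 3 = (2 - 2)*(-4) + 3 = 0*(-4) + 3 = 0 + 3 = 3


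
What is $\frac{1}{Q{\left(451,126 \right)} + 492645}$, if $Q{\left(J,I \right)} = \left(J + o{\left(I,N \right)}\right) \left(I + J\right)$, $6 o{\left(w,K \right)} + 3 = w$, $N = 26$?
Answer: $\frac{2}{1529401} \approx 1.3077 \cdot 10^{-6}$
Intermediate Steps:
$o{\left(w,K \right)} = - \frac{1}{2} + \frac{w}{6}$
$Q{\left(J,I \right)} = \left(I + J\right) \left(- \frac{1}{2} + J + \frac{I}{6}\right)$ ($Q{\left(J,I \right)} = \left(J + \left(- \frac{1}{2} + \frac{I}{6}\right)\right) \left(I + J\right) = \left(- \frac{1}{2} + J + \frac{I}{6}\right) \left(I + J\right) = \left(I + J\right) \left(- \frac{1}{2} + J + \frac{I}{6}\right)$)
$\frac{1}{Q{\left(451,126 \right)} + 492645} = \frac{1}{\left(451^{2} + 126 \cdot 451 + \frac{1}{6} \cdot 126 \left(-3 + 126\right) + \frac{1}{6} \cdot 451 \left(-3 + 126\right)\right) + 492645} = \frac{1}{\left(203401 + 56826 + \frac{1}{6} \cdot 126 \cdot 123 + \frac{1}{6} \cdot 451 \cdot 123\right) + 492645} = \frac{1}{\left(203401 + 56826 + 2583 + \frac{18491}{2}\right) + 492645} = \frac{1}{\frac{544111}{2} + 492645} = \frac{1}{\frac{1529401}{2}} = \frac{2}{1529401}$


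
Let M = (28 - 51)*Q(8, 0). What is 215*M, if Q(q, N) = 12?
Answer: -59340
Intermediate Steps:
M = -276 (M = (28 - 51)*12 = -23*12 = -276)
215*M = 215*(-276) = -59340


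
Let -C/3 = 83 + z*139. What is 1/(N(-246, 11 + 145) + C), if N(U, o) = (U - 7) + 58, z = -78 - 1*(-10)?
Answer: 1/27912 ≈ 3.5827e-5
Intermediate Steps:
z = -68 (z = -78 + 10 = -68)
N(U, o) = 51 + U (N(U, o) = (-7 + U) + 58 = 51 + U)
C = 28107 (C = -3*(83 - 68*139) = -3*(83 - 9452) = -3*(-9369) = 28107)
1/(N(-246, 11 + 145) + C) = 1/((51 - 246) + 28107) = 1/(-195 + 28107) = 1/27912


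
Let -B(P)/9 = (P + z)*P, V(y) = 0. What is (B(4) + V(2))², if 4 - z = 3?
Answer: 32400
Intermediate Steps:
z = 1 (z = 4 - 1*3 = 4 - 3 = 1)
B(P) = -9*P*(1 + P) (B(P) = -9*(P + 1)*P = -9*(1 + P)*P = -9*P*(1 + P))
(B(4) + V(2))² = (-9*4*(1 + 4) + 0)² = (-9*4*5 + 0)² = (-180 + 0)² = (-180)² = 32400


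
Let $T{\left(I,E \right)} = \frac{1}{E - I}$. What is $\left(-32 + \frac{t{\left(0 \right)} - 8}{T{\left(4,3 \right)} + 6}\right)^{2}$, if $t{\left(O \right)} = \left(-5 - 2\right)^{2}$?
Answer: $\frac{14161}{25} \approx 566.44$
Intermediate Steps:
$t{\left(O \right)} = 49$ ($t{\left(O \right)} = \left(-5 + \left(-3 + 1\right)\right)^{2} = \left(-5 - 2\right)^{2} = \left(-7\right)^{2} = 49$)
$\left(-32 + \frac{t{\left(0 \right)} - 8}{T{\left(4,3 \right)} + 6}\right)^{2} = \left(-32 + \frac{49 - 8}{\frac{1}{3 - 4} + 6}\right)^{2} = \left(-32 + \frac{41}{\frac{1}{3 - 4} + 6}\right)^{2} = \left(-32 + \frac{41}{\frac{1}{-1} + 6}\right)^{2} = \left(-32 + \frac{41}{-1 + 6}\right)^{2} = \left(-32 + \frac{41}{5}\right)^{2} = \left(- \frac{119}{5}\right)^{2} = \frac{14161}{25}$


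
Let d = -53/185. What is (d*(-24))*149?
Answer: 189528/185 ≈ 1024.5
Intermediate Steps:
d = -53/185 (d = -53*1/185 = -53/185 ≈ -0.28649)
(d*(-24))*149 = -53/185*(-24)*149 = (1272/185)*149 = 189528/185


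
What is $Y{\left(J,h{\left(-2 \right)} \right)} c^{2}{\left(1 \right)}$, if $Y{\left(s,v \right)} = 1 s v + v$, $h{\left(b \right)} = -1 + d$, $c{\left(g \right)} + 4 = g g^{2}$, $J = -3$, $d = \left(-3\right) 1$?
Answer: $72$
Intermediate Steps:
$d = -3$
$c{\left(g \right)} = -4 + g^{3}$ ($c{\left(g \right)} = -4 + g g^{2} = -4 + g^{3}$)
$h{\left(b \right)} = -4$ ($h{\left(b \right)} = -1 - 3 = -4$)
$Y{\left(s,v \right)} = v + s v$ ($Y{\left(s,v \right)} = s v + v = v + s v$)
$Y{\left(J,h{\left(-2 \right)} \right)} c^{2}{\left(1 \right)} = - 4 \left(1 - 3\right) \left(-4 + 1^{3}\right)^{2} = \left(-4\right) \left(-2\right) \left(-4 + 1\right)^{2} = 8 \left(-3\right)^{2} = 8 \cdot 9 = 72$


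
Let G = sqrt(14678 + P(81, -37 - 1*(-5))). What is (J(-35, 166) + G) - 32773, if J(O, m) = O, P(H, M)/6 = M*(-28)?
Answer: -32808 + sqrt(20054) ≈ -32666.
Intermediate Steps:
P(H, M) = -168*M (P(H, M) = 6*(M*(-28)) = 6*(-28*M) = -168*M)
G = sqrt(20054) (G = sqrt(14678 - 168*(-37 - 1*(-5))) = sqrt(14678 - 168*(-37 + 5)) = sqrt(14678 - 168*(-32)) = sqrt(14678 + 5376) = sqrt(20054) ≈ 141.61)
(J(-35, 166) + G) - 32773 = (-35 + sqrt(20054)) - 32773 = -32808 + sqrt(20054)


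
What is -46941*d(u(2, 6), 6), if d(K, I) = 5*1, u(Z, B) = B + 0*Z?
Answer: -234705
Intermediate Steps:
u(Z, B) = B (u(Z, B) = B + 0 = B)
d(K, I) = 5
-46941*d(u(2, 6), 6) = -46941*5 = -234705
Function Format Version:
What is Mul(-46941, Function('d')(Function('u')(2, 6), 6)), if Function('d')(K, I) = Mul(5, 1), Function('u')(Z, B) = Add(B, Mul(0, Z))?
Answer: -234705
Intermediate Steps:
Function('u')(Z, B) = B (Function('u')(Z, B) = Add(B, 0) = B)
Function('d')(K, I) = 5
Mul(-46941, Function('d')(Function('u')(2, 6), 6)) = Mul(-46941, 5) = -234705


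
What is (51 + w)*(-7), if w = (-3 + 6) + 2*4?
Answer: -434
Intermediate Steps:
w = 11 (w = 3 + 8 = 11)
(51 + w)*(-7) = (51 + 11)*(-7) = 62*(-7) = -434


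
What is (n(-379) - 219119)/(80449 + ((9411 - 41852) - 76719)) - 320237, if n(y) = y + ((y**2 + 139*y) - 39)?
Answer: -9194195930/28711 ≈ -3.2023e+5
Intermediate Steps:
n(y) = -39 + y**2 + 140*y (n(y) = y + (-39 + y**2 + 139*y) = -39 + y**2 + 140*y)
(n(-379) - 219119)/(80449 + ((9411 - 41852) - 76719)) - 320237 = ((-39 + (-379)**2 + 140*(-379)) - 219119)/(80449 + ((9411 - 41852) - 76719)) - 320237 = ((-39 + 143641 - 53060) - 219119)/(80449 + (-32441 - 76719)) - 320237 = (90542 - 219119)/(80449 - 109160) - 320237 = -128577/(-28711) - 320237 = -128577*(-1/28711) - 320237 = 128577/28711 - 320237 = -9194195930/28711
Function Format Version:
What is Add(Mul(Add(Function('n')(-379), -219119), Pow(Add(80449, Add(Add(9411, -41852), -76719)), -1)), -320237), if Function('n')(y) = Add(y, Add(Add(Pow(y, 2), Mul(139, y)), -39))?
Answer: Rational(-9194195930, 28711) ≈ -3.2023e+5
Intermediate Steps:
Function('n')(y) = Add(-39, Pow(y, 2), Mul(140, y)) (Function('n')(y) = Add(y, Add(-39, Pow(y, 2), Mul(139, y))) = Add(-39, Pow(y, 2), Mul(140, y)))
Add(Mul(Add(Function('n')(-379), -219119), Pow(Add(80449, Add(Add(9411, -41852), -76719)), -1)), -320237) = Add(Mul(Add(Add(-39, Pow(-379, 2), Mul(140, -379)), -219119), Pow(Add(80449, Add(Add(9411, -41852), -76719)), -1)), -320237) = Add(Mul(Add(Add(-39, 143641, -53060), -219119), Pow(Add(80449, Add(-32441, -76719)), -1)), -320237) = Add(Mul(Add(90542, -219119), Pow(Add(80449, -109160), -1)), -320237) = Add(Mul(-128577, Pow(-28711, -1)), -320237) = Add(Mul(-128577, Rational(-1, 28711)), -320237) = Add(Rational(128577, 28711), -320237) = Rational(-9194195930, 28711)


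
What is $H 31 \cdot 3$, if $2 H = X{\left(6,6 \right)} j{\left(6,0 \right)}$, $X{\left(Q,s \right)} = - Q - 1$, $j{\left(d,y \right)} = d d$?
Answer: $-11718$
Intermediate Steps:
$j{\left(d,y \right)} = d^{2}$
$X{\left(Q,s \right)} = -1 - Q$
$H = -126$ ($H = \frac{\left(-1 - 6\right) 6^{2}}{2} = \frac{\left(-1 - 6\right) 36}{2} = \frac{\left(-7\right) 36}{2} = \frac{1}{2} \left(-252\right) = -126$)
$H 31 \cdot 3 = \left(-126\right) 31 \cdot 3 = \left(-3906\right) 3 = -11718$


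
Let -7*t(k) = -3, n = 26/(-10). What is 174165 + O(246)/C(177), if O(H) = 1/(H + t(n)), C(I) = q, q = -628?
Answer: 188672944493/1083300 ≈ 1.7417e+5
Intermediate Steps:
n = -13/5 (n = 26*(-⅒) = -13/5 ≈ -2.6000)
t(k) = 3/7 (t(k) = -⅐*(-3) = 3/7)
C(I) = -628
O(H) = 1/(3/7 + H) (O(H) = 1/(H + 3/7) = 1/(3/7 + H))
174165 + O(246)/C(177) = 174165 + (7/(3 + 7*246))/(-628) = 174165 + (7/(3 + 1722))*(-1/628) = 174165 + (7/1725)*(-1/628) = 174165 - 7/1083300 = 188672944493/1083300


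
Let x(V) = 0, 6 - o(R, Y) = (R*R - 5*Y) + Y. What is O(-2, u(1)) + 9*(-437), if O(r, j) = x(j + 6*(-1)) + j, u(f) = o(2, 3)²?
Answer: -3737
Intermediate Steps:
o(R, Y) = 6 - R² + 4*Y (o(R, Y) = 6 - ((R*R - 5*Y) + Y) = 6 - ((R² - 5*Y) + Y) = 6 - (R² - 4*Y) = 6 + (-R² + 4*Y) = 6 - R² + 4*Y)
u(f) = 196 (u(f) = (6 - 1*2² + 4*3)² = (6 - 1*4 + 12)² = (6 - 4 + 12)² = 14² = 196)
O(r, j) = j (O(r, j) = 0 + j = j)
O(-2, u(1)) + 9*(-437) = 196 + 9*(-437) = 196 - 3933 = -3737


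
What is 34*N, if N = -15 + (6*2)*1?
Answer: -102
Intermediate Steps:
N = -3 (N = -15 + 12*1 = -15 + 12 = -3)
34*N = 34*(-3) = -102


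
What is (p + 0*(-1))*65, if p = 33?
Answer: 2145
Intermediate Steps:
(p + 0*(-1))*65 = (33 + 0*(-1))*65 = (33 + 0)*65 = 33*65 = 2145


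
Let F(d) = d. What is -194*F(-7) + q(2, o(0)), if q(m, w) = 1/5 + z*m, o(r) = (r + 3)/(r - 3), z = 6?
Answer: 6851/5 ≈ 1370.2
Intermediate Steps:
o(r) = (3 + r)/(-3 + r)
q(m, w) = ⅕ + 6*m (q(m, w) = 1/5 + 6*m = ⅕ + 6*m)
-194*F(-7) + q(2, o(0)) = -194*(-7) + (⅕ + 6*2) = 1358 + (⅕ + 12) = 1358 + 61/5 = 6851/5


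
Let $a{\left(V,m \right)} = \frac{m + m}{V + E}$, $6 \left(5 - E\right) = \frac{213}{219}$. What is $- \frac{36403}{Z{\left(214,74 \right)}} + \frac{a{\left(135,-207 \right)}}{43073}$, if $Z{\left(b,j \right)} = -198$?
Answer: $\frac{4175546272765}{22711273002} \approx 183.85$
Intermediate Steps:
$E = \frac{2119}{438}$ ($E = 5 - \frac{213 \cdot \frac{1}{219}}{6} = 5 - \frac{71}{438} = \frac{2119}{438} \approx 4.8379$)
$a{\left(V,m \right)} = \frac{2 m}{\frac{2119}{438} + V}$ ($a{\left(V,m \right)} = \frac{m + m}{V + \frac{2119}{438}} = \frac{2 m}{\frac{2119}{438} + V}$)
$- \frac{36403}{Z{\left(214,74 \right)}} + \frac{a{\left(135,-207 \right)}}{43073} = - \frac{36403}{-198} + \frac{876 \left(-207\right) \frac{1}{2119 + 438 \cdot 135}}{43073} = \left(-36403\right) \left(- \frac{1}{198}\right) + 876 \left(-207\right) \frac{1}{2119 + 59130} \cdot \frac{1}{43073} = \frac{36403}{198} + 876 \left(-207\right) \frac{1}{61249} \cdot \frac{1}{43073} = \frac{36403}{198} - \frac{7884}{114703399} = \frac{4175546272765}{22711273002}$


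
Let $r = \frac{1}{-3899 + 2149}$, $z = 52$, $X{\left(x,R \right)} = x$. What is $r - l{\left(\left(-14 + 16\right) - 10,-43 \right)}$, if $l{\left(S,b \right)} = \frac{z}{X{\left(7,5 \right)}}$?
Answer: $- \frac{13001}{1750} \approx -7.4291$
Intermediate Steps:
$r = - \frac{1}{1750}$ ($r = \frac{1}{-1750} = - \frac{1}{1750} \approx -0.00057143$)
$l{\left(S,b \right)} = \frac{52}{7}$
$r - l{\left(\left(-14 + 16\right) - 10,-43 \right)} = - \frac{1}{1750} - \frac{52}{7} = - \frac{13001}{1750}$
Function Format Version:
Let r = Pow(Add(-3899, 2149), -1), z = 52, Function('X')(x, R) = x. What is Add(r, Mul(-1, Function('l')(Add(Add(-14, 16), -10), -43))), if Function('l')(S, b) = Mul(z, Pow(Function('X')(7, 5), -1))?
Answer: Rational(-13001, 1750) ≈ -7.4291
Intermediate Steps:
r = Rational(-1, 1750) (r = Pow(-1750, -1) = Rational(-1, 1750) ≈ -0.00057143)
Function('l')(S, b) = Rational(52, 7) (Function('l')(S, b) = Mul(52, Pow(7, -1)) = Mul(52, Rational(1, 7)) = Rational(52, 7))
Add(r, Mul(-1, Function('l')(Add(Add(-14, 16), -10), -43))) = Add(Rational(-1, 1750), Mul(-1, Rational(52, 7))) = Add(Rational(-1, 1750), Rational(-52, 7)) = Rational(-13001, 1750)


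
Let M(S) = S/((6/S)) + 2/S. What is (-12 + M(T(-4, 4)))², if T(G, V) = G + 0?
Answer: 3481/36 ≈ 96.694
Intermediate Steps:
T(G, V) = G
M(S) = 2/S + S²/6 (M(S) = S*(S/6) + 2/S = S²/6 + 2/S = 2/S + S²/6)
(-12 + M(T(-4, 4)))² = (-12 + (⅙)*(12 + (-4)³)/(-4))² = (-12 + (⅙)*(-¼)*(12 - 64))² = (-12 + (⅙)*(-¼)*(-52))² = (-12 + 13/6)² = (-59/6)² = 3481/36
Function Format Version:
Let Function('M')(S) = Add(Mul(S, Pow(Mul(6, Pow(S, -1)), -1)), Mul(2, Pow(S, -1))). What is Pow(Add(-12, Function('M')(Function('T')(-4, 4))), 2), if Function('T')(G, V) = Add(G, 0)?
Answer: Rational(3481, 36) ≈ 96.694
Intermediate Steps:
Function('T')(G, V) = G
Function('M')(S) = Add(Mul(2, Pow(S, -1)), Mul(Rational(1, 6), Pow(S, 2))) (Function('M')(S) = Add(Mul(S, Mul(Rational(1, 6), S)), Mul(2, Pow(S, -1))) = Add(Mul(Rational(1, 6), Pow(S, 2)), Mul(2, Pow(S, -1))) = Add(Mul(2, Pow(S, -1)), Mul(Rational(1, 6), Pow(S, 2))))
Pow(Add(-12, Function('M')(Function('T')(-4, 4))), 2) = Pow(Add(-12, Mul(Rational(1, 6), Pow(-4, -1), Add(12, Pow(-4, 3)))), 2) = Pow(Add(-12, Mul(Rational(1, 6), Rational(-1, 4), Add(12, -64))), 2) = Pow(Add(-12, Mul(Rational(1, 6), Rational(-1, 4), -52)), 2) = Pow(Add(-12, Rational(13, 6)), 2) = Pow(Rational(-59, 6), 2) = Rational(3481, 36)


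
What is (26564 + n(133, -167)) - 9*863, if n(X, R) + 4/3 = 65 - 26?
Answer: 56504/3 ≈ 18835.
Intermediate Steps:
n(X, R) = 113/3 (n(X, R) = -4/3 + (65 - 26) = -4/3 + 39 = 113/3)
(26564 + n(133, -167)) - 9*863 = (26564 + 113/3) - 9*863 = 79805/3 - 7767 = 56504/3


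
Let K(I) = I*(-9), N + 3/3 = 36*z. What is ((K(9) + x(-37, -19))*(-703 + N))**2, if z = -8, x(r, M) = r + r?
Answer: 23642137600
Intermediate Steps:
x(r, M) = 2*r
N = -289 (N = -1 + 36*(-8) = -1 - 288 = -289)
K(I) = -9*I
((K(9) + x(-37, -19))*(-703 + N))**2 = ((-9*9 + 2*(-37))*(-703 - 289))**2 = ((-81 - 74)*(-992))**2 = (-155*(-992))**2 = 153760**2 = 23642137600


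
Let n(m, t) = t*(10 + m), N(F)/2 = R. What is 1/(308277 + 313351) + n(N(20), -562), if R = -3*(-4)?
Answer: -11878067823/621628 ≈ -19108.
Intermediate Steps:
R = 12
N(F) = 24 (N(F) = 2*12 = 24)
1/(308277 + 313351) + n(N(20), -562) = 1/(308277 + 313351) - 562*(10 + 24) = 1/621628 - 562*34 = 1/621628 - 19108 = -11878067823/621628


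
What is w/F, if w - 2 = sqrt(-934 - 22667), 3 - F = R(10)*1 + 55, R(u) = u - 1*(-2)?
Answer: -1/32 - I*sqrt(23601)/64 ≈ -0.03125 - 2.4004*I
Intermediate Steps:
R(u) = 2 + u (R(u) = u + 2 = 2 + u)
F = -64 (F = 3 - ((2 + 10)*1 + 55) = 3 - (12*1 + 55) = 3 - (12 + 55) = 3 - 1*67 = 3 - 67 = -64)
w = 2 + I*sqrt(23601) (w = 2 + sqrt(-934 - 22667) = 2 + sqrt(-23601) = 2 + I*sqrt(23601) ≈ 2.0 + 153.63*I)
w/F = (2 + I*sqrt(23601))/(-64) = (2 + I*sqrt(23601))*(-1/64) = -1/32 - I*sqrt(23601)/64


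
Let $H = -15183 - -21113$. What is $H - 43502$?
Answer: $-37572$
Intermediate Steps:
$H = 5930$ ($H = -15183 + 21113 = 5930$)
$H - 43502 = 5930 - 43502 = -37572$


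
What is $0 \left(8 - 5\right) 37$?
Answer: $0$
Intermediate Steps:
$0 \left(8 - 5\right) 37 = 0 \cdot 3 \cdot 37 = 0 \cdot 111 = 0$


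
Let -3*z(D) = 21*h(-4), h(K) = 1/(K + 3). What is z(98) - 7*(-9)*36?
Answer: 2275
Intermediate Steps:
h(K) = 1/(3 + K)
z(D) = 7 (z(D) = -7/(3 - 4) = -7/(-1) = -7*(-1) = -⅓*(-21) = 7)
z(98) - 7*(-9)*36 = 7 - 7*(-9)*36 = 7 + 63*36 = 7 + 2268 = 2275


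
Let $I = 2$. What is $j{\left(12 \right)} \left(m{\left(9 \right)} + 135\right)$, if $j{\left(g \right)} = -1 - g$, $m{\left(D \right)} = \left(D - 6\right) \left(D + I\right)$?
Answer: $-2184$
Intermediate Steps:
$m{\left(D \right)} = \left(-6 + D\right) \left(2 + D\right)$ ($m{\left(D \right)} = \left(D - 6\right) \left(D + 2\right) = \left(-6 + D\right) \left(2 + D\right)$)
$j{\left(12 \right)} \left(m{\left(9 \right)} + 135\right) = \left(-1 - 12\right) \left(\left(-12 + 9^{2} - 36\right) + 135\right) = \left(-1 - 12\right) \left(\left(-12 + 81 - 36\right) + 135\right) = - 13 \left(33 + 135\right) = \left(-13\right) 168 = -2184$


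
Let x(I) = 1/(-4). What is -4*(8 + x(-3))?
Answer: -31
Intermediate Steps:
x(I) = -1/4
-4*(8 + x(-3)) = -4*(8 - 1/4) = -4*31/4 = -31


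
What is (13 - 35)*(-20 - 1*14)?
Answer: 748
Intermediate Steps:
(13 - 35)*(-20 - 1*14) = -22*(-20 - 14) = -22*(-34) = 748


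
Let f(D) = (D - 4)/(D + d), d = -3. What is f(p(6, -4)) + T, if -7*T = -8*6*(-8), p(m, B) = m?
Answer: -1138/21 ≈ -54.190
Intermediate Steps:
f(D) = (-4 + D)/(-3 + D) (f(D) = (D - 4)/(D - 3) = (-4 + D)/(-3 + D))
T = -384/7 (T = -(-8*6)*(-8)/7 = -(-48)*(-8)/7 = -1/7*384 = -384/7 ≈ -54.857)
f(p(6, -4)) + T = (-4 + 6)/(-3 + 6) - 384/7 = 2/3 - 384/7 = -1138/21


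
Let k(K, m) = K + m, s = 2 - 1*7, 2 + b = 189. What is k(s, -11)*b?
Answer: -2992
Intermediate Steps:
b = 187 (b = -2 + 189 = 187)
s = -5 (s = 2 - 7 = -5)
k(s, -11)*b = (-5 - 11)*187 = -16*187 = -2992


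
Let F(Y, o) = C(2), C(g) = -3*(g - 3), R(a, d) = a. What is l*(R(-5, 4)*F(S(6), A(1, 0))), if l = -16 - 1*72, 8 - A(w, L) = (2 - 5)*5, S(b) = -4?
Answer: 1320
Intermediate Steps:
C(g) = 9 - 3*g (C(g) = -3*(-3 + g) = 9 - 3*g)
A(w, L) = 23 (A(w, L) = 8 - (2 - 5)*5 = 8 - (-3)*5 = 8 - 1*(-15) = 8 + 15 = 23)
F(Y, o) = 3 (F(Y, o) = 9 - 3*2 = 9 - 6 = 3)
l = -88 (l = -16 - 72 = -88)
l*(R(-5, 4)*F(S(6), A(1, 0))) = -(-440)*3 = -88*(-15) = 1320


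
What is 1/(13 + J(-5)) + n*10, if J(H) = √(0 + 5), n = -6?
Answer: -9827/164 - √5/164 ≈ -59.934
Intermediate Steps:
J(H) = √5
1/(13 + J(-5)) + n*10 = 1/(13 + √5) - 6*10 = 1/(13 + √5) - 60 = -60 + 1/(13 + √5)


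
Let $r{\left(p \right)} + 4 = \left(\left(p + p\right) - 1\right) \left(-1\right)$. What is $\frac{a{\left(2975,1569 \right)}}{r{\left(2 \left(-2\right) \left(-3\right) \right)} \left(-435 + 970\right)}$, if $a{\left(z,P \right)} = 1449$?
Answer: $- \frac{161}{1605} \approx -0.10031$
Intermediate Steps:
$r{\left(p \right)} = -3 - 2 p$ ($r{\left(p \right)} = -4 + \left(\left(p + p\right) - 1\right) \left(-1\right) = -4 + \left(2 p - 1\right) \left(-1\right) = -4 + \left(-1 + 2 p\right) \left(-1\right) = -4 - \left(-1 + 2 p\right) = -3 - 2 p$)
$\frac{a{\left(2975,1569 \right)}}{r{\left(2 \left(-2\right) \left(-3\right) \right)} \left(-435 + 970\right)} = \frac{1449}{\left(-3 - 2 \cdot 2 \left(-2\right) \left(-3\right)\right) \left(-435 + 970\right)} = \frac{1449}{\left(-3 - 2 \left(\left(-4\right) \left(-3\right)\right)\right) 535} = \frac{1449}{\left(-3 - 24\right) 535} = \frac{1449}{\left(-27\right) 535} = \frac{1449}{-14445} = 1449 \left(- \frac{1}{14445}\right) = - \frac{161}{1605}$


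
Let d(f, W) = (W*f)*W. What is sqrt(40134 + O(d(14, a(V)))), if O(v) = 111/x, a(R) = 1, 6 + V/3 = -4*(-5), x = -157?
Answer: 3*sqrt(109916171)/157 ≈ 200.33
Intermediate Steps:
V = 42 (V = -18 + 3*(-4*(-5)) = -18 + 3*20 = -18 + 60 = 42)
d(f, W) = f*W**2
O(v) = -111/157 (O(v) = 111/(-157) = 111*(-1/157) = -111/157)
sqrt(40134 + O(d(14, a(V)))) = sqrt(40134 - 111/157) = sqrt(6300927/157) = 3*sqrt(109916171)/157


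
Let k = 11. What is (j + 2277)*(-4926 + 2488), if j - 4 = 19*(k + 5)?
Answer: -6302230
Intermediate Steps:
j = 308 (j = 4 + 19*(11 + 5) = 4 + 19*16 = 4 + 304 = 308)
(j + 2277)*(-4926 + 2488) = (308 + 2277)*(-4926 + 2488) = 2585*(-2438) = -6302230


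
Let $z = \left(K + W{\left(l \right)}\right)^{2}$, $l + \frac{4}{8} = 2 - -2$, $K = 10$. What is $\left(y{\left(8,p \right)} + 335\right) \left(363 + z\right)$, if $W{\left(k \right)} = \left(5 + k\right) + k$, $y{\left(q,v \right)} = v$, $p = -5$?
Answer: $279510$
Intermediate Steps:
$l = \frac{7}{2}$ ($l = - \frac{1}{2} + \left(2 - -2\right) = - \frac{1}{2} + \left(2 + 2\right) = - \frac{1}{2} + 4 = \frac{7}{2} \approx 3.5$)
$W{\left(k \right)} = 5 + 2 k$
$z = 484$ ($z = \left(10 + \left(5 + 2 \cdot \frac{7}{2}\right)\right)^{2} = \left(10 + \left(5 + 7\right)\right)^{2} = \left(10 + 12\right)^{2} = 22^{2} = 484$)
$\left(y{\left(8,p \right)} + 335\right) \left(363 + z\right) = \left(-5 + 335\right) \left(363 + 484\right) = 330 \cdot 847 = 279510$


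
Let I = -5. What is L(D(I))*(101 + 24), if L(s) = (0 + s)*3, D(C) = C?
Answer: -1875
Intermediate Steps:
L(s) = 3*s (L(s) = s*3 = 3*s)
L(D(I))*(101 + 24) = (3*(-5))*(101 + 24) = -15*125 = -1875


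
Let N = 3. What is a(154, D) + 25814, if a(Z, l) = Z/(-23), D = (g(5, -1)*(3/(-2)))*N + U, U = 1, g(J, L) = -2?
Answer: 593568/23 ≈ 25807.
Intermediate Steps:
D = 10 (D = -6/(-2)*3 + 1 = -6*(-1)/2*3 + 1 = -2*(-3/2)*3 + 1 = 3*3 + 1 = 9 + 1 = 10)
a(Z, l) = -Z/23 (a(Z, l) = Z*(-1/23) = -Z/23)
a(154, D) + 25814 = -1/23*154 + 25814 = -154/23 + 25814 = 593568/23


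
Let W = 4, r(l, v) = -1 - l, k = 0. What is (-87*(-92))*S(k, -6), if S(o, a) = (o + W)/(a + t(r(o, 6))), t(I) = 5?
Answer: -32016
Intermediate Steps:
S(o, a) = (4 + o)/(5 + a) (S(o, a) = (o + 4)/(a + 5) = (4 + o)/(5 + a))
(-87*(-92))*S(k, -6) = (-87*(-92))*((4 + 0)/(5 - 6)) = 8004*(4/(-1)) = 8004*(-1*4) = 8004*(-4) = -32016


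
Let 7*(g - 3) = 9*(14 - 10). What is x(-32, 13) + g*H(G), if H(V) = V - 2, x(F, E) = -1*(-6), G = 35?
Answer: 1923/7 ≈ 274.71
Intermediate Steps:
x(F, E) = 6
g = 57/7 (g = 3 + (9*(14 - 10))/7 = 3 + (9*4)/7 = 3 + (⅐)*36 = 3 + 36/7 = 57/7 ≈ 8.1429)
H(V) = -2 + V
x(-32, 13) + g*H(G) = 6 + 57*(-2 + 35)/7 = 6 + (57/7)*33 = 6 + 1881/7 = 1923/7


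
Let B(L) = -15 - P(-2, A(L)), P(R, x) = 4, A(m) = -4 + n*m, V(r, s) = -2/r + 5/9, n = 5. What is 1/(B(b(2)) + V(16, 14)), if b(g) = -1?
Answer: -72/1337 ≈ -0.053852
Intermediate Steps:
V(r, s) = 5/9 - 2/r (V(r, s) = -2/r + 5*(⅑) = -2/r + 5/9 = 5/9 - 2/r)
A(m) = -4 + 5*m
B(L) = -19 (B(L) = -15 - 1*4 = -15 - 4 = -19)
1/(B(b(2)) + V(16, 14)) = 1/(-19 + (5/9 - 2/16)) = 1/(-19 + (5/9 - 2*1/16)) = 1/(-19 + (5/9 - ⅛)) = 1/(-19 + 31/72) = 1/(-1337/72) = -72/1337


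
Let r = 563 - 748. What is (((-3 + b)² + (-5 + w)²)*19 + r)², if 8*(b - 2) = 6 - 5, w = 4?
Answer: 93954249/4096 ≈ 22938.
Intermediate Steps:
b = 17/8 (b = 2 + (6 - 5)/8 = 2 + (⅛)*1 = 2 + ⅛ = 17/8 ≈ 2.1250)
r = -185
(((-3 + b)² + (-5 + w)²)*19 + r)² = (((-3 + 17/8)² + (-5 + 4)²)*19 - 185)² = (((-7/8)² + (-1)²)*19 - 185)² = ((49/64 + 1)*19 - 185)² = ((113/64)*19 - 185)² = (2147/64 - 185)² = (-9693/64)² = 93954249/4096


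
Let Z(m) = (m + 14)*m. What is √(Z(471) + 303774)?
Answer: √532209 ≈ 729.53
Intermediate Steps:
Z(m) = m*(14 + m) (Z(m) = (14 + m)*m = m*(14 + m))
√(Z(471) + 303774) = √(471*(14 + 471) + 303774) = √(471*485 + 303774) = √(228435 + 303774) = √532209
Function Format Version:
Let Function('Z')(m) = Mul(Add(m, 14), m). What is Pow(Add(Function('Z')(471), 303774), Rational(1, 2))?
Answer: Pow(532209, Rational(1, 2)) ≈ 729.53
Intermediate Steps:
Function('Z')(m) = Mul(m, Add(14, m)) (Function('Z')(m) = Mul(Add(14, m), m) = Mul(m, Add(14, m)))
Pow(Add(Function('Z')(471), 303774), Rational(1, 2)) = Pow(Add(Mul(471, Add(14, 471)), 303774), Rational(1, 2)) = Pow(Add(Mul(471, 485), 303774), Rational(1, 2)) = Pow(Add(228435, 303774), Rational(1, 2)) = Pow(532209, Rational(1, 2))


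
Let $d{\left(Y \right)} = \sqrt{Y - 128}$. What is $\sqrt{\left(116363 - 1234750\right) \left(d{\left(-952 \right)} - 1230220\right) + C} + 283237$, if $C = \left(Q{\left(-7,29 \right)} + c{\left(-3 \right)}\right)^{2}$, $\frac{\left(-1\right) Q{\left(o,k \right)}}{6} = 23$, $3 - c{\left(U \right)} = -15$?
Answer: $283237 + \sqrt{1375862069540 - 6710322 i \sqrt{30}} \approx 1.4562 \cdot 10^{6} - 15.67 i$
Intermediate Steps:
$d{\left(Y \right)} = \sqrt{-128 + Y}$
$c{\left(U \right)} = 18$ ($c{\left(U \right)} = 3 - -15 = 3 + 15 = 18$)
$Q{\left(o,k \right)} = -138$ ($Q{\left(o,k \right)} = \left(-6\right) 23 = -138$)
$C = 14400$ ($C = \left(-138 + 18\right)^{2} = \left(-120\right)^{2} = 14400$)
$\sqrt{\left(116363 - 1234750\right) \left(d{\left(-952 \right)} - 1230220\right) + C} + 283237 = \sqrt{\left(116363 - 1234750\right) \left(\sqrt{-128 - 952} - 1230220\right) + 14400} + 283237 = \sqrt{- 1118387 \left(\sqrt{-1080} - 1230220\right) + 14400} + 283237 = \sqrt{- 1118387 \left(6 i \sqrt{30} - 1230220\right) + 14400} + 283237 = \sqrt{- 1118387 \left(-1230220 + 6 i \sqrt{30}\right) + 14400} + 283237 = \sqrt{\left(1375862055140 - 6710322 i \sqrt{30}\right) + 14400} + 283237 = \sqrt{1375862069540 - 6710322 i \sqrt{30}} + 283237 = 283237 + \sqrt{1375862069540 - 6710322 i \sqrt{30}}$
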